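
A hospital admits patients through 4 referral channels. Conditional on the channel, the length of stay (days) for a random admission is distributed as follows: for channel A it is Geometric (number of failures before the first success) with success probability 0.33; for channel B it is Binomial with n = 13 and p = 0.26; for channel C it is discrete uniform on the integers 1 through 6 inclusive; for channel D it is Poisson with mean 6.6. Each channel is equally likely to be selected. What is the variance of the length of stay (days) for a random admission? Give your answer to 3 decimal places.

7.346

Per component, A: μ=2.0303, E[X²]=10.2746; B: μ=3.38, E[X²]=13.9256; C: μ=3.5, E[X²]=15.1667; D: μ=6.6, E[X²]=50.16.
E[X] = 0.25·2.0303 + 0.25·3.38 + 0.25·3.5 + 0.25·6.6 = 3.87758.
E[X²] = 0.25·10.2746 + 0.25·13.9256 + 0.25·15.1667 + 0.25·50.16 = 22.3817.
Var(X) = E[X²] − (E[X])² = 22.3817 − 15.0356 = 7.34611.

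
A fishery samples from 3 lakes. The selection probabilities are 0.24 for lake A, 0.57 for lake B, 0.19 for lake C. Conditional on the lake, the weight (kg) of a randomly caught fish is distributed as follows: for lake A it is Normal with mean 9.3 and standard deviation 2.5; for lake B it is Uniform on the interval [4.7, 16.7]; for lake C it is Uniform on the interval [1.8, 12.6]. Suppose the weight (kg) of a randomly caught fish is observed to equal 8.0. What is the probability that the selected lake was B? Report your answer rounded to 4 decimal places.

0.4820

Likelihoods f(8.0 | ·): A: 0.139397; B: 0.0833333; C: 0.0925926.
Posterior ∝ prior × likelihood. Numerator for B: 0.57·0.0833333 = 0.0475.
Normalizing constant: 0.24·0.139397 + 0.57·0.0833333 + 0.19·0.0925926 = 0.0985479.
P(B | observation) = 0.0475 / 0.0985479 = 0.481999.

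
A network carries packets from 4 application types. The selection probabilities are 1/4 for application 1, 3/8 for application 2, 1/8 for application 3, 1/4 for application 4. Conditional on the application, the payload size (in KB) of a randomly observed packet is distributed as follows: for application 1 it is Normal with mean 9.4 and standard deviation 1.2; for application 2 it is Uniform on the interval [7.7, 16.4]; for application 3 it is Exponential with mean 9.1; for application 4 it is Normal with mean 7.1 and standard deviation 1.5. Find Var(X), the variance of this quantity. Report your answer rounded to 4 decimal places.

17.4609

Per component, 1: μ=9.4, E[X²]=89.8; 2: μ=12.05, E[X²]=151.51; 3: μ=9.1, E[X²]=165.62; 4: μ=7.1, E[X²]=52.66.
E[X] = 0.25·9.4 + 0.375·12.05 + 0.125·9.1 + 0.25·7.1 = 9.78125.
E[X²] = 0.25·89.8 + 0.375·151.51 + 0.125·165.62 + 0.25·52.66 = 113.134.
Var(X) = E[X²] − (E[X])² = 113.134 − 95.6729 = 17.4609.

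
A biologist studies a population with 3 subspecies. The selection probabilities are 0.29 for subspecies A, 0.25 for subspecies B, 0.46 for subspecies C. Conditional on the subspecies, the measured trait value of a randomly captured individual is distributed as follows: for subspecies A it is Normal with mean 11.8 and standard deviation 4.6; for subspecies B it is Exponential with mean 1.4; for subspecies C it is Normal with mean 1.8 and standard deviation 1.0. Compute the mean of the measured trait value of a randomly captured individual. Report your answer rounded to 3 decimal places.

Component means — A: 11.8; B: 1.4; C: 1.8.
E[X] = 0.29·11.8 + 0.25·1.4 + 0.46·1.8 = 4.6.

4.600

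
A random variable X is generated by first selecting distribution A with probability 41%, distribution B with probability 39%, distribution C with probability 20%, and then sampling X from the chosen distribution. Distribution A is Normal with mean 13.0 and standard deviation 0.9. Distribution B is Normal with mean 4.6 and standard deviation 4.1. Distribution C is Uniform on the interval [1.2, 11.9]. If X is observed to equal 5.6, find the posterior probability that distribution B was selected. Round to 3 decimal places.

0.663

Likelihoods f(5.6 | ·): A: 9.25639e-16; B: 0.0944514; C: 0.0934579.
Posterior ∝ prior × likelihood. Numerator for B: 0.39·0.0944514 = 0.0368361.
Normalizing constant: 0.41·9.25639e-16 + 0.39·0.0944514 + 0.2·0.0934579 = 0.0555276.
P(B | observation) = 0.0368361 / 0.0555276 = 0.663382.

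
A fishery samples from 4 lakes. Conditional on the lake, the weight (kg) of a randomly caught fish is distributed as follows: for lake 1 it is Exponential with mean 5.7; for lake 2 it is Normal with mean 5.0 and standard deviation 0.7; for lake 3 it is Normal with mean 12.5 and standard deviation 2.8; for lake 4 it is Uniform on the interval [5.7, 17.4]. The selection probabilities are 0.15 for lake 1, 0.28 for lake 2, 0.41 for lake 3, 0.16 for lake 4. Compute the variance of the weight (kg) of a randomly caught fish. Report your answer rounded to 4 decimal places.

Per component, 1: μ=5.7, E[X²]=64.98; 2: μ=5, E[X²]=25.49; 3: μ=12.5, E[X²]=164.09; 4: μ=11.55, E[X²]=144.81.
E[X] = 0.15·5.7 + 0.28·5 + 0.41·12.5 + 0.16·11.55 = 9.228.
E[X²] = 0.15·64.98 + 0.28·25.49 + 0.41·164.09 + 0.16·144.81 = 107.331.
Var(X) = E[X²] − (E[X])² = 107.331 − 85.156 = 22.1747.

22.1747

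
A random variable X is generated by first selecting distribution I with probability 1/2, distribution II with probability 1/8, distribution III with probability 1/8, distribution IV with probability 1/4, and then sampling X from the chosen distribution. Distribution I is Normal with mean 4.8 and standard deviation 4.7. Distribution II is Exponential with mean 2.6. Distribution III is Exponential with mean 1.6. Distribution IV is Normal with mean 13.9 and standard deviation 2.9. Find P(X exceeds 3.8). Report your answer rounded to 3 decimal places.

0.583

Conditional on each component, P(X > 3.8): I: 0.584245; II: 0.231879; III: 0.0930145; IV: 0.999752.
By total probability, P(X > 3.8) = 0.5·0.584245 + 0.125·0.231879 + 0.125·0.0930145 + 0.25·0.999752 = 0.582672.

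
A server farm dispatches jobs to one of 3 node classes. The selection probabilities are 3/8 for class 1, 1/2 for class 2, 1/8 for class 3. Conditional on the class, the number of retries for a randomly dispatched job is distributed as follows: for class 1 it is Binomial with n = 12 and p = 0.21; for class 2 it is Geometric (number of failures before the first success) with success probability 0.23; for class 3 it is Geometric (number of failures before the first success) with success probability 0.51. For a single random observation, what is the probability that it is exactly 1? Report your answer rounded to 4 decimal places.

0.1905

Conditional on each class, P(X = 1): 1: 0.188494; 2: 0.1771; 3: 0.2499.
By total probability, P(X = 1) = 0.375·0.188494 + 0.5·0.1771 + 0.125·0.2499 = 0.190473.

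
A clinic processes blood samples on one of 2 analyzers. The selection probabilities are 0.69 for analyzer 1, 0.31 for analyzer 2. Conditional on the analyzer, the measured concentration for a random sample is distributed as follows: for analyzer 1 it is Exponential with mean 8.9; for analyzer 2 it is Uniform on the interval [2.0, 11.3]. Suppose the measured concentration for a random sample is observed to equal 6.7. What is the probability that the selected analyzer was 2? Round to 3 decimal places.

0.477

Likelihoods f(6.7 | ·): 1: 0.052926; 2: 0.107527.
Posterior ∝ prior × likelihood. Numerator for 2: 0.31·0.107527 = 0.0333333.
Normalizing constant: 0.69·0.052926 + 0.31·0.107527 = 0.0698523.
P(2 | observation) = 0.0333333 / 0.0698523 = 0.477197.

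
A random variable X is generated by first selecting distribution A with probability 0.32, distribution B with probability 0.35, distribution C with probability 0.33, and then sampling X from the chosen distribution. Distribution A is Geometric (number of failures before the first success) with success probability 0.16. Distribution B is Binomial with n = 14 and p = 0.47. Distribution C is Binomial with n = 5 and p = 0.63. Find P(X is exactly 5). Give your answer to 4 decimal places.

0.1072

Conditional on each component, P(X = 5): A: 0.0669139; B: 0.151508; C: 0.0992437.
By total probability, P(X = 5) = 0.32·0.0669139 + 0.35·0.151508 + 0.33·0.0992437 = 0.107191.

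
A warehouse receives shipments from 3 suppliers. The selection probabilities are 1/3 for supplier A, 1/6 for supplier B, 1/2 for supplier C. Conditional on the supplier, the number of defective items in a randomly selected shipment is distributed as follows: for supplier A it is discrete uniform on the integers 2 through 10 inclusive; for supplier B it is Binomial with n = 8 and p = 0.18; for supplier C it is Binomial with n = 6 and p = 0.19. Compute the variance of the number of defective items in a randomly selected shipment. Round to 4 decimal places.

Per component, A: μ=6, E[X²]=42.6667; B: μ=1.44, E[X²]=3.2544; C: μ=1.14, E[X²]=2.223.
E[X] = 0.333333·6 + 0.166667·1.44 + 0.5·1.14 = 2.81.
E[X²] = 0.333333·42.6667 + 0.166667·3.2544 + 0.5·2.223 = 15.8761.
Var(X) = E[X²] − (E[X])² = 15.8761 − 7.8961 = 7.98002.

7.9800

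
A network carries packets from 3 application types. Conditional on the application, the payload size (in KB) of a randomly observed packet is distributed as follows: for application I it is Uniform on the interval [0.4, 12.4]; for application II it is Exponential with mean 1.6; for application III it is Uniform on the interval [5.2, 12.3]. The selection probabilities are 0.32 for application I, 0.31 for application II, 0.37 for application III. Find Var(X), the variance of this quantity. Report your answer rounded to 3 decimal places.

14.991

Per component, I: μ=6.4, E[X²]=52.96; II: μ=1.6, E[X²]=5.12; III: μ=8.75, E[X²]=80.7633.
E[X] = 0.32·6.4 + 0.31·1.6 + 0.37·8.75 = 5.7815.
E[X²] = 0.32·52.96 + 0.31·5.12 + 0.37·80.7633 = 48.4168.
Var(X) = E[X²] − (E[X])² = 48.4168 − 33.4257 = 14.9911.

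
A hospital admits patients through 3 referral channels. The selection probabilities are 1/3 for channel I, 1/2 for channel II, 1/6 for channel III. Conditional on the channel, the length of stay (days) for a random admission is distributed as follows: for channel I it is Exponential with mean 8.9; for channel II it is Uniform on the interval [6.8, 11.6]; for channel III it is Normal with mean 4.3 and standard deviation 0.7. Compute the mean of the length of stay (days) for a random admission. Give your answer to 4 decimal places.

8.2833

Component means — I: 8.9; II: 9.2; III: 4.3.
E[X] = 0.333333·8.9 + 0.5·9.2 + 0.166667·4.3 = 8.28333.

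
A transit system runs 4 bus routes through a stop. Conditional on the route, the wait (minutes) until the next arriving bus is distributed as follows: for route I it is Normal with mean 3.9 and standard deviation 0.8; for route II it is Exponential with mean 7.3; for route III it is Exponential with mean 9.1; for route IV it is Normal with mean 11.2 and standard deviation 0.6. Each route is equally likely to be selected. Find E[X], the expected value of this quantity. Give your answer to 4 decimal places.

Component means — I: 3.9; II: 7.3; III: 9.1; IV: 11.2.
E[X] = 0.25·3.9 + 0.25·7.3 + 0.25·9.1 + 0.25·11.2 = 7.875.

7.8750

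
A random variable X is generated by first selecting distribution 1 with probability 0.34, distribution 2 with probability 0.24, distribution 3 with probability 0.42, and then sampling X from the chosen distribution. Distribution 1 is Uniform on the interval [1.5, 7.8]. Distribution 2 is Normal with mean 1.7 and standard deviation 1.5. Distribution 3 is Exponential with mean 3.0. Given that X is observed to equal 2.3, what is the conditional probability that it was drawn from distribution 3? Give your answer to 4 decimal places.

Likelihoods f(2.3 | ·): 1: 0.15873; 2: 0.245513; 3: 0.154853.
Posterior ∝ prior × likelihood. Numerator for 3: 0.42·0.154853 = 0.0650383.
Normalizing constant: 0.34·0.15873 + 0.24·0.245513 + 0.42·0.154853 = 0.17793.
P(3 | observation) = 0.0650383 / 0.17793 = 0.365528.

0.3655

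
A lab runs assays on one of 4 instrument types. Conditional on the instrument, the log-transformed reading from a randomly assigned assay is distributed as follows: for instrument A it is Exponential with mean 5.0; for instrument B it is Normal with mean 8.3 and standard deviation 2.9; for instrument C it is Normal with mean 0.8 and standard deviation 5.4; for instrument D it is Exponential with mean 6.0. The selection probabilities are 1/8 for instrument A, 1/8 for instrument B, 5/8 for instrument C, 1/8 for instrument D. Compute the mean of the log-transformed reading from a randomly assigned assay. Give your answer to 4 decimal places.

2.9125

Component means — A: 5; B: 8.3; C: 0.8; D: 6.
E[X] = 0.125·5 + 0.125·8.3 + 0.625·0.8 + 0.125·6 = 2.9125.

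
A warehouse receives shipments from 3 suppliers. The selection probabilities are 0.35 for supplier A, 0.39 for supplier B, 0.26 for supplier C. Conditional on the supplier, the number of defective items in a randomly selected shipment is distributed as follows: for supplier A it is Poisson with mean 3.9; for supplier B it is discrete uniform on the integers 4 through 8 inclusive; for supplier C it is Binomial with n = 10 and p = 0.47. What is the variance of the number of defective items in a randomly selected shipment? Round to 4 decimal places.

3.6242

Per component, A: μ=3.9, E[X²]=19.11; B: μ=6, E[X²]=38; C: μ=4.7, E[X²]=24.581.
E[X] = 0.35·3.9 + 0.39·6 + 0.26·4.7 = 4.927.
E[X²] = 0.35·19.11 + 0.39·38 + 0.26·24.581 = 27.8996.
Var(X) = E[X²] − (E[X])² = 27.8996 − 24.2753 = 3.62423.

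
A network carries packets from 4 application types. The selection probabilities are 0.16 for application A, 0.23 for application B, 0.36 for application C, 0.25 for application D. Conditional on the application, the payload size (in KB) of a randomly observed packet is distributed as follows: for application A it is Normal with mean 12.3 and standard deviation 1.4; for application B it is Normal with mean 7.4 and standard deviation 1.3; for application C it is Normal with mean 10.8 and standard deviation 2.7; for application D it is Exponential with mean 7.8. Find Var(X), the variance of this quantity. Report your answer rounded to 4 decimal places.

Per component, A: μ=12.3, E[X²]=153.25; B: μ=7.4, E[X²]=56.45; C: μ=10.8, E[X²]=123.93; D: μ=7.8, E[X²]=121.68.
E[X] = 0.16·12.3 + 0.23·7.4 + 0.36·10.8 + 0.25·7.8 = 9.508.
E[X²] = 0.16·153.25 + 0.23·56.45 + 0.36·123.93 + 0.25·121.68 = 112.538.
Var(X) = E[X²] − (E[X])² = 112.538 − 90.4021 = 22.1362.

22.1362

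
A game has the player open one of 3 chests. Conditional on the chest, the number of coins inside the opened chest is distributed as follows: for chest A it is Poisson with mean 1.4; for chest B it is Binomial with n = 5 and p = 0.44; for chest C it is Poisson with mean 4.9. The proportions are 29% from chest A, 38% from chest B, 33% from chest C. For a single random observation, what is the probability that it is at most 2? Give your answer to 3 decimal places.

0.518

Conditional on each chest, P(X ≤ 2): A: 0.833498; B: 0.611425; C: 0.133331.
By total probability, P(X ≤ 2) = 0.29·0.833498 + 0.38·0.611425 + 0.33·0.133331 = 0.518055.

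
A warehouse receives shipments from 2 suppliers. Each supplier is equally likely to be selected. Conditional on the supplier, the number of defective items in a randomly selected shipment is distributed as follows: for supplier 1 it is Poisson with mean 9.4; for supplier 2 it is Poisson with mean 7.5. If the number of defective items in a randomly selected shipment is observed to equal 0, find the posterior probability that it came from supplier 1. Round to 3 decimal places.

0.130

Likelihoods P(X=0 | ·): 1: 8.27241e-05; 2: 0.000553084.
Posterior ∝ prior × likelihood. Numerator for 1: 0.5·8.27241e-05 = 4.1362e-05.
Normalizing constant: 0.5·8.27241e-05 + 0.5·0.000553084 = 0.000317904.
P(1 | observation) = 4.1362e-05 / 0.000317904 = 0.130108.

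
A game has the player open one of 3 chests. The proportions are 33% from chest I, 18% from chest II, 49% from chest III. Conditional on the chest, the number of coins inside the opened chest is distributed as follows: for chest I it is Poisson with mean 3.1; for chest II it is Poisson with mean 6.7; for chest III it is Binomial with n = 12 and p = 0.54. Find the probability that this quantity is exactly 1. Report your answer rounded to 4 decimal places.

Conditional on each chest, P(X = 1): I: 0.139653; II: 0.00824711; III: 0.00126448.
By total probability, P(X = 1) = 0.33·0.139653 + 0.18·0.00824711 + 0.49·0.00126448 = 0.0481894.

0.0482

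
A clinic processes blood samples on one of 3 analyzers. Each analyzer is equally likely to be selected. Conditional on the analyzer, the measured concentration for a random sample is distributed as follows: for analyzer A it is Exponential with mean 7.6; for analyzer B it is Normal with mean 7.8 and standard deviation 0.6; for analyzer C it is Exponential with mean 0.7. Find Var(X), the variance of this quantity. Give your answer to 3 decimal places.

30.432

Per component, A: μ=7.6, E[X²]=115.52; B: μ=7.8, E[X²]=61.2; C: μ=0.7, E[X²]=0.98.
E[X] = 0.333333·7.6 + 0.333333·7.8 + 0.333333·0.7 = 5.36667.
E[X²] = 0.333333·115.52 + 0.333333·61.2 + 0.333333·0.98 = 59.2333.
Var(X) = E[X²] − (E[X])² = 59.2333 − 28.8011 = 30.4322.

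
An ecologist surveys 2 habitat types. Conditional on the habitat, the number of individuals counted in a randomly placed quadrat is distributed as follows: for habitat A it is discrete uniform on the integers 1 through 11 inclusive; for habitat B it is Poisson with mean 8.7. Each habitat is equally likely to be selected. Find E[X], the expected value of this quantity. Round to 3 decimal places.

Component means — A: 6; B: 8.7.
E[X] = 0.5·6 + 0.5·8.7 = 7.35.

7.350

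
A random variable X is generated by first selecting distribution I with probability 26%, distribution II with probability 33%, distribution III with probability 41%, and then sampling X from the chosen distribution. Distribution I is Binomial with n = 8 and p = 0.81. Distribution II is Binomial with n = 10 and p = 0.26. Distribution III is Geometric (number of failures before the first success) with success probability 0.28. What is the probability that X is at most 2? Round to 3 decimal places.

Conditional on each component, P(X ≤ 2): I: 0.000923892; II: 0.49578; III: 0.626752.
By total probability, P(X ≤ 2) = 0.26·0.000923892 + 0.33·0.49578 + 0.41·0.626752 = 0.420816.

0.421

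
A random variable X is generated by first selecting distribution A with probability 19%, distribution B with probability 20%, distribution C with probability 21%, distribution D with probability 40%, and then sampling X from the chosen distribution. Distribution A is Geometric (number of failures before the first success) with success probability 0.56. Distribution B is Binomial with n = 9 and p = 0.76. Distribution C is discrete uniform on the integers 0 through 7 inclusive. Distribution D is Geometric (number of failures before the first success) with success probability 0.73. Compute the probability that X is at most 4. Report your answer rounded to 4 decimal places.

0.7259

Conditional on each component, P(X ≤ 4): A: 0.983508; B: 0.0415503; C: 0.625; D: 0.998565.
By total probability, P(X ≤ 4) = 0.19·0.983508 + 0.2·0.0415503 + 0.21·0.625 + 0.4·0.998565 = 0.725853.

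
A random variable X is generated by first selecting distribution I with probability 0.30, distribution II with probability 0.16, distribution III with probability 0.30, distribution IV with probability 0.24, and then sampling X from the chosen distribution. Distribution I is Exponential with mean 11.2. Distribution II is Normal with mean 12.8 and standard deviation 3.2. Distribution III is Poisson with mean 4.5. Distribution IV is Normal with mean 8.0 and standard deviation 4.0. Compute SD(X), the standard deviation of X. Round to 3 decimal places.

7.378

Per component, I: μ=11.2, E[X²]=250.88; II: μ=12.8, E[X²]=174.08; III: μ=4.5, E[X²]=24.75; IV: μ=8, E[X²]=80.
E[X] = 0.3·11.2 + 0.16·12.8 + 0.3·4.5 + 0.24·8 = 8.678.
E[X²] = 0.3·250.88 + 0.16·174.08 + 0.3·24.75 + 0.24·80 = 129.742.
Var(X) = E[X²] − (E[X])² = 129.742 − 75.3077 = 54.4341.
SD(X) = √54.4341 = 7.37795.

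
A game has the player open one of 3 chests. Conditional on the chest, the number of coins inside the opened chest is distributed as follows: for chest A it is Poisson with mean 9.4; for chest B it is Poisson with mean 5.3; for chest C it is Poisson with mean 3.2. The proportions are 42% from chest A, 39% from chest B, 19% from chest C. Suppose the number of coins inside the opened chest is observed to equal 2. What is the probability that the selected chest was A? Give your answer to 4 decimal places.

Likelihoods P(X=2 | ·): A: 0.00365475; B: 0.0701069; C: 0.208702.
Posterior ∝ prior × likelihood. Numerator for A: 0.42·0.00365475 = 0.00153499.
Normalizing constant: 0.42·0.00365475 + 0.39·0.0701069 + 0.19·0.208702 = 0.0685302.
P(A | observation) = 0.00153499 / 0.0685302 = 0.0223988.

0.0224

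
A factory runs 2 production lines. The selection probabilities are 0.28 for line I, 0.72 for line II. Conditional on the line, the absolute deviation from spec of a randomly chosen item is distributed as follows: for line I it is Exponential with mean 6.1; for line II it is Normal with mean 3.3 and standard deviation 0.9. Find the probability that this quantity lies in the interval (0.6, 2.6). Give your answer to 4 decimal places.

0.2272

Conditional on each line, P(0.6 < X < 2.6): I: 0.253356; II: 0.217.
By total probability, P(0.6 < X < 2.6) = 0.28·0.253356 + 0.72·0.217 = 0.22718.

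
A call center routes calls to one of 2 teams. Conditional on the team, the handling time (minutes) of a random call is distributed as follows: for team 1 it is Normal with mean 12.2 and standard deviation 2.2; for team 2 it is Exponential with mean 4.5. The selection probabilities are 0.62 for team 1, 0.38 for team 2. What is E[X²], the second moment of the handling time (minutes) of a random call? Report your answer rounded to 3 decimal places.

110.672

For each component E[X²] = Var + (mean)², giving 1: 153.68; 2: 40.5.
Overall E[X²] = 0.62·153.68 + 0.38·40.5 = 110.672.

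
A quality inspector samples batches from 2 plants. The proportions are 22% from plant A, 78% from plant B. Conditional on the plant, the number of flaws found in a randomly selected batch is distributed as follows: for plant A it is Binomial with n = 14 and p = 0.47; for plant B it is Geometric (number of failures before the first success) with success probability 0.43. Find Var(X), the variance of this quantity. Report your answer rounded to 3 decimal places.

Per component, A: μ=6.58, E[X²]=46.7838; B: μ=1.32558, E[X²]=4.83991.
E[X] = 0.22·6.58 + 0.78·1.32558 = 2.48155.
E[X²] = 0.22·46.7838 + 0.78·4.83991 = 14.0676.
Var(X) = E[X²] − (E[X])² = 14.0676 − 6.15811 = 7.90946.

7.909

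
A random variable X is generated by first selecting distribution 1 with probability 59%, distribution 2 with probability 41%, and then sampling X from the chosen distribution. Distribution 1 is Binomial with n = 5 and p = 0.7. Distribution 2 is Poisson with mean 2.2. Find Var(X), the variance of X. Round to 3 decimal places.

Per component, 1: μ=3.5, E[X²]=13.3; 2: μ=2.2, E[X²]=7.04.
E[X] = 0.59·3.5 + 0.41·2.2 = 2.967.
E[X²] = 0.59·13.3 + 0.41·7.04 = 10.7334.
Var(X) = E[X²] − (E[X])² = 10.7334 − 8.80309 = 1.93031.

1.930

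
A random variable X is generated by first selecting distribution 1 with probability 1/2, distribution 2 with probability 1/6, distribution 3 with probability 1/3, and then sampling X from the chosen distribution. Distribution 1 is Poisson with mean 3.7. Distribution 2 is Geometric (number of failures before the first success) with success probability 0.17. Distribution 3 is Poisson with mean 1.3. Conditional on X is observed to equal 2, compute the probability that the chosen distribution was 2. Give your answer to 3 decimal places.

0.108

Likelihoods P(X=2 | ·): 1: 0.169233; 2: 0.117113; 3: 0.230289.
Posterior ∝ prior × likelihood. Numerator for 2: 0.166667·0.117113 = 0.0195188.
Normalizing constant: 0.5·0.169233 + 0.166667·0.117113 + 0.333333·0.230289 = 0.180898.
P(2 | observation) = 0.0195188 / 0.180898 = 0.1079.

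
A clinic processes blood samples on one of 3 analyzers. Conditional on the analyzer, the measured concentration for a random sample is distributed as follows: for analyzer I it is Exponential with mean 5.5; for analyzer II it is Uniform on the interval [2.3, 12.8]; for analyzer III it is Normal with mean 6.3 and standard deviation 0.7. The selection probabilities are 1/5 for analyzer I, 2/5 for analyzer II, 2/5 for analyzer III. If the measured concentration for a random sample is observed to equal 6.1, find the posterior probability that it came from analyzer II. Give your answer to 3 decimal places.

Likelihoods f(6.1 | ·): I: 0.0599743; II: 0.0952381; III: 0.547124.
Posterior ∝ prior × likelihood. Numerator for II: 0.4·0.0952381 = 0.0380952.
Normalizing constant: 0.2·0.0599743 + 0.4·0.0952381 + 0.4·0.547124 = 0.26894.
P(II | observation) = 0.0380952 / 0.26894 = 0.14165.

0.142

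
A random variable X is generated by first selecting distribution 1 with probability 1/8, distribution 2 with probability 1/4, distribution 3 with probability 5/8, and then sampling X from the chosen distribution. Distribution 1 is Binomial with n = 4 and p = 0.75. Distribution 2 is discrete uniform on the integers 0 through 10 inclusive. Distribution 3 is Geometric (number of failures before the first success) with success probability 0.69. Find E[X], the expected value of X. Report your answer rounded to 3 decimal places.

Component means — 1: 3; 2: 5; 3: 0.449275.
E[X] = 0.125·3 + 0.25·5 + 0.625·0.449275 = 1.9058.

1.906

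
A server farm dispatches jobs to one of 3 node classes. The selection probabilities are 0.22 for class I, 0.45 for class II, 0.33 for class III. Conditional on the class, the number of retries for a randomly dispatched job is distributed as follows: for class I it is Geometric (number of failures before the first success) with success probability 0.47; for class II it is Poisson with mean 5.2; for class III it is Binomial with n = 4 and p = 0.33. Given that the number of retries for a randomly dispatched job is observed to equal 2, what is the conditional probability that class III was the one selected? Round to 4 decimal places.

Likelihoods P(X=2 | ·): I: 0.132023; II: 0.074584; III: 0.293311.
Posterior ∝ prior × likelihood. Numerator for III: 0.33·0.293311 = 0.0967927.
Normalizing constant: 0.22·0.132023 + 0.45·0.074584 + 0.33·0.293311 = 0.159401.
P(III | observation) = 0.0967927 / 0.159401 = 0.607229.

0.6072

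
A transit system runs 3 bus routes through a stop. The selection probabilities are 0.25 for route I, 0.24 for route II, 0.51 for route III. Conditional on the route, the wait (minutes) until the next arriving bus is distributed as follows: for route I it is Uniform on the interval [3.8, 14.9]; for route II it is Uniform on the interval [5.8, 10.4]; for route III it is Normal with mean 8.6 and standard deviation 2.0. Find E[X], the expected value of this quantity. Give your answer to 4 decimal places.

Component means — I: 9.35; II: 8.1; III: 8.6.
E[X] = 0.25·9.35 + 0.24·8.1 + 0.51·8.6 = 8.6675.

8.6675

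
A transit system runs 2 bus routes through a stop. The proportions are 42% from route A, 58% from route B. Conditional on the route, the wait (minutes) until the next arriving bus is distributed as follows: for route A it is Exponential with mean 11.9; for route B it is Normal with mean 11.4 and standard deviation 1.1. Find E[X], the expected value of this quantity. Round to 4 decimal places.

Component means — A: 11.9; B: 11.4.
E[X] = 0.42·11.9 + 0.58·11.4 = 11.61.

11.6100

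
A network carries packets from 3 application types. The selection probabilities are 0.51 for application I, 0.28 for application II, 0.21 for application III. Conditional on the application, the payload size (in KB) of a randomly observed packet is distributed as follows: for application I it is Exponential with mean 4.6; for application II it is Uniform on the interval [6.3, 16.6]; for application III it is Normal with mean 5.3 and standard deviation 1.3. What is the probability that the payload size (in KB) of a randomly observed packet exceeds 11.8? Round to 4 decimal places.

Conditional on each application, P(X > 11.8): I: 0.0769025; II: 0.466019; III: 2.86652e-07.
By total probability, P(X > 11.8) = 0.51·0.0769025 + 0.28·0.466019 + 0.21·2.86652e-07 = 0.169706.

0.1697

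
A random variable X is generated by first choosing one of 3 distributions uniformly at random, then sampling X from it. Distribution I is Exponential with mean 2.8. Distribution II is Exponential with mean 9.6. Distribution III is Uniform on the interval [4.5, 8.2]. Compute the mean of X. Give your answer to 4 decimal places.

6.2500

Component means — I: 2.8; II: 9.6; III: 6.35.
E[X] = 0.333333·2.8 + 0.333333·9.6 + 0.333333·6.35 = 6.25.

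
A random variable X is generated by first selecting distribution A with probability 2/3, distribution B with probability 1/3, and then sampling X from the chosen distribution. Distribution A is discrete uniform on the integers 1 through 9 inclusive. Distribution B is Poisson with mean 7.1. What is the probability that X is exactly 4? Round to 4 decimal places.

Conditional on each component, P(X = 4): A: 0.111111; B: 0.0873638.
By total probability, P(X = 4) = 0.666667·0.111111 + 0.333333·0.0873638 = 0.103195.

0.1032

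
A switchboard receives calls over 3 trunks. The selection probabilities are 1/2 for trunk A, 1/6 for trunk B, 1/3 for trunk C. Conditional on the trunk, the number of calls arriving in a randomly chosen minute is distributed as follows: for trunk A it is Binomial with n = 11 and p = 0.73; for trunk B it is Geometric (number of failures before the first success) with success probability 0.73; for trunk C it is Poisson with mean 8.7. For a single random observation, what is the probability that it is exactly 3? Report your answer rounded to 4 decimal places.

0.0094

Conditional on each trunk, P(X = 3): A: 0.00181285; B: 0.0143686; C: 0.0182829.
By total probability, P(X = 3) = 0.5·0.00181285 + 0.166667·0.0143686 + 0.333333·0.0182829 = 0.00939548.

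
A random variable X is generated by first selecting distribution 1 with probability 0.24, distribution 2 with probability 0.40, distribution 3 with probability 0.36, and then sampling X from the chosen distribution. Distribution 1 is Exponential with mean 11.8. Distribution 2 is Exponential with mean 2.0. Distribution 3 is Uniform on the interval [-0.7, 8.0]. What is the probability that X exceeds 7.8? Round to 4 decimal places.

Conditional on each component, P(X > 7.8): 1: 0.516326; 2: 0.0202419; 3: 0.0229885.
By total probability, P(X > 7.8) = 0.24·0.516326 + 0.4·0.0202419 + 0.36·0.0229885 = 0.140291.

0.1403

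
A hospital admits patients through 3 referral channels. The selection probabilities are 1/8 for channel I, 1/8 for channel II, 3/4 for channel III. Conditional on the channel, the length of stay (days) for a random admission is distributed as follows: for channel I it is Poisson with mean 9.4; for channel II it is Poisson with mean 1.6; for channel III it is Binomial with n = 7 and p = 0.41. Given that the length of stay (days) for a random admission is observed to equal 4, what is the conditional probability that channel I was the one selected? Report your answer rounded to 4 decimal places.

0.0207

Likelihoods P(X=4 | ·): I: 0.0269111; II: 0.0551312; III: 0.203123.
Posterior ∝ prior × likelihood. Numerator for I: 0.125·0.0269111 = 0.00336389.
Normalizing constant: 0.125·0.0269111 + 0.125·0.0551312 + 0.75·0.203123 = 0.162598.
P(I | observation) = 0.00336389 / 0.162598 = 0.0206884.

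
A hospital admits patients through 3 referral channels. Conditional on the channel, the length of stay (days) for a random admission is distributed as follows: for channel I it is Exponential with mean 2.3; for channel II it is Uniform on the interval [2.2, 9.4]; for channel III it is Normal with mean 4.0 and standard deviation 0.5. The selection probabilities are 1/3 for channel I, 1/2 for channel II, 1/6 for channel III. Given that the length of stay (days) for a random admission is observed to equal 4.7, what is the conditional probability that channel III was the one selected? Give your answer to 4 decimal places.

Likelihoods f(4.7 | ·): I: 0.0563379; II: 0.138889; III: 0.299455.
Posterior ∝ prior × likelihood. Numerator for III: 0.166667·0.299455 = 0.0499092.
Normalizing constant: 0.333333·0.0563379 + 0.5·0.138889 + 0.166667·0.299455 = 0.138133.
P(III | observation) = 0.0499092 / 0.138133 = 0.361313.

0.3613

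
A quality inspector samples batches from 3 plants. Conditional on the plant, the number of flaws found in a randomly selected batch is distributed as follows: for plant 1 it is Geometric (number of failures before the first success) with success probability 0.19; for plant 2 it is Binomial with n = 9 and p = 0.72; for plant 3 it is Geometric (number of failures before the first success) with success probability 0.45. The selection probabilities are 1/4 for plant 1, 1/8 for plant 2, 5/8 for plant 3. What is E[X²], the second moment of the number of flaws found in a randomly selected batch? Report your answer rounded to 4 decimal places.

For each component E[X²] = Var + (mean)², giving 1: 40.6122; 2: 43.8048; 3: 4.20988.
Overall E[X²] = 0.25·40.6122 + 0.125·43.8048 + 0.625·4.20988 = 18.2598.

18.2598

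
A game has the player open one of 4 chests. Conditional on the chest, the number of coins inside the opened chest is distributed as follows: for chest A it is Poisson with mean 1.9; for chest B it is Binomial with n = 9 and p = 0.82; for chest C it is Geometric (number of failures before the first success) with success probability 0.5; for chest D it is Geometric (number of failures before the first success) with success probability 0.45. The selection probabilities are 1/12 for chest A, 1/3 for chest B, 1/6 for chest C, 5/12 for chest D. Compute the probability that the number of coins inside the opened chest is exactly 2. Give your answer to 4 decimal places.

0.1001

Conditional on each chest, P(X = 2): A: 0.269971; B: 0.000148196; C: 0.125; D: 0.136125.
By total probability, P(X = 2) = 0.0833333·0.269971 + 0.333333·0.000148196 + 0.166667·0.125 + 0.416667·0.136125 = 0.100099.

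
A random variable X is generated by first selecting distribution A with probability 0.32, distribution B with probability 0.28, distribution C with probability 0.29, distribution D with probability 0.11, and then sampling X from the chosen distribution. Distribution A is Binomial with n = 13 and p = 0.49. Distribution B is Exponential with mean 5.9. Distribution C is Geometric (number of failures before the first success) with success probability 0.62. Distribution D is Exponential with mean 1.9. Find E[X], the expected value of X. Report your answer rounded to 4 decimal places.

4.0771

Component means — A: 6.37; B: 5.9; C: 0.612903; D: 1.9.
E[X] = 0.32·6.37 + 0.28·5.9 + 0.29·0.612903 + 0.11·1.9 = 4.07714.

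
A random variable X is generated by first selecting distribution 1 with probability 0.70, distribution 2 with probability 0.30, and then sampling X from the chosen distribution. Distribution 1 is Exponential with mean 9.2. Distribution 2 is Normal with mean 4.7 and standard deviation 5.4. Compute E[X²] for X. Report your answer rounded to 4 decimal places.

For each component E[X²] = Var + (mean)², giving 1: 169.28; 2: 51.25.
Overall E[X²] = 0.7·169.28 + 0.3·51.25 = 133.871.

133.8710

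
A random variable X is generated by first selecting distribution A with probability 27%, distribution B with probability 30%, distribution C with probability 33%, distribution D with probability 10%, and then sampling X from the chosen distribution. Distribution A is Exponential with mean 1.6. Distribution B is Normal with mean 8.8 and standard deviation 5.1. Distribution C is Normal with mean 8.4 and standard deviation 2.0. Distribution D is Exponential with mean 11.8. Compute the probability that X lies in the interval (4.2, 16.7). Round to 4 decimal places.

0.6161

Conditional on each component, P(4.2 < X < 16.7): A: 0.0724104; B: 0.755773; C: 0.982119; D: 0.457656.
By total probability, P(4.2 < X < 16.7) = 0.27·0.0724104 + 0.3·0.755773 + 0.33·0.982119 + 0.1·0.457656 = 0.616147.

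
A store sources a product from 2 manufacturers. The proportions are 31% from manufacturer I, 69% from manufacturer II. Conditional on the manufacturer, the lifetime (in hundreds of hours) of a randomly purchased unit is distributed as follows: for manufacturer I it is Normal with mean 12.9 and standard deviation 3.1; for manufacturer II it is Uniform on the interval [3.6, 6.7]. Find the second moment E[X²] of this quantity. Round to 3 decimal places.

73.419

For each component E[X²] = Var + (mean)², giving I: 176.02; II: 27.3233.
Overall E[X²] = 0.31·176.02 + 0.69·27.3233 = 73.4193.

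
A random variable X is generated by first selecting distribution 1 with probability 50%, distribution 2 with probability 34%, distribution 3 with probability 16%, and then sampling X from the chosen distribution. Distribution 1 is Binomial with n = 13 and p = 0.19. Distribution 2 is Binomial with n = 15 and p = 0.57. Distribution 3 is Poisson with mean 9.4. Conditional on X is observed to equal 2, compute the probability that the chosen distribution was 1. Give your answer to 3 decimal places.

0.994

Likelihoods P(X=2 | ·): 1: 0.277292; 2: 0.000586177; 3: 0.00365475.
Posterior ∝ prior × likelihood. Numerator for 1: 0.5·0.277292 = 0.138646.
Normalizing constant: 0.5·0.277292 + 0.34·0.000586177 + 0.16·0.00365475 = 0.13943.
P(1 | observation) = 0.138646 / 0.13943 = 0.994377.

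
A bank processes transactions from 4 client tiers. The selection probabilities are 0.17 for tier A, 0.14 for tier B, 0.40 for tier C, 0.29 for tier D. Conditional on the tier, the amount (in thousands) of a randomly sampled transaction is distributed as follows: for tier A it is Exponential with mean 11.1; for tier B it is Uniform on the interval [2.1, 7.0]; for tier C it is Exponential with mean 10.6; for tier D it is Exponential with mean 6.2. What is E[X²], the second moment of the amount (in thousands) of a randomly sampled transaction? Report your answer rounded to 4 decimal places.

For each component E[X²] = Var + (mean)², giving A: 246.42; B: 22.7033; C: 224.72; D: 76.88.
Overall E[X²] = 0.17·246.42 + 0.14·22.7033 + 0.4·224.72 + 0.29·76.88 = 157.253.

157.2531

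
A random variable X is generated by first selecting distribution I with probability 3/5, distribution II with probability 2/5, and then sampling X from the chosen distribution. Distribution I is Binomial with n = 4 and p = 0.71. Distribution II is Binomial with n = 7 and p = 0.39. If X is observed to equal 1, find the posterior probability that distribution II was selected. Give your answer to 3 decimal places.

0.575

Likelihoods P(X=1 | ·): I: 0.0692648; II: 0.140651.
Posterior ∝ prior × likelihood. Numerator for II: 0.4·0.140651 = 0.0562602.
Normalizing constant: 0.6·0.0692648 + 0.4·0.140651 = 0.0978191.
P(II | observation) = 0.0562602 / 0.0978191 = 0.575146.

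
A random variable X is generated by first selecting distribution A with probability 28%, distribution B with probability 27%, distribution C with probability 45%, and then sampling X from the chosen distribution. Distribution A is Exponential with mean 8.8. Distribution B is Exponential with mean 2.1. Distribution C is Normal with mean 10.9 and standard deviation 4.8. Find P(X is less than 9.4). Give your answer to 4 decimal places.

0.6205

Conditional on each component, P(X < 9.4): A: 0.656367; B: 0.988623; C: 0.37733.
By total probability, P(X < 9.4) = 0.28·0.656367 + 0.27·0.988623 + 0.45·0.37733 = 0.62051.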